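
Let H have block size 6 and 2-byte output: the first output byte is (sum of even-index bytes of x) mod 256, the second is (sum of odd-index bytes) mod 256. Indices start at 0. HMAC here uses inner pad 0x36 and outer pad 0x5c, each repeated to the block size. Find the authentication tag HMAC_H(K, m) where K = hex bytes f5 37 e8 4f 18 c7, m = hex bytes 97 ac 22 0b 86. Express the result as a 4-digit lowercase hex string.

Key hex bytes f5 37 e8 4f 18 c7 is exactly B = 6 bytes: K' = f5 37 e8 4f 18 c7.
K' ⊕ ipad = c3 01 de 79 2e f1.  K' ⊕ opad = a9 6b b4 13 44 9b.
Inner input = (K'⊕ipad) ∥ m = c3 01 de 79 2e f1 ∥ 97 ac 22 0b 86.
Inner hash: even-index sum = 782 mod 256 = 14; odd-index sum = 546 mod 256 = 34 → 0e 22.
Outer input = (K'⊕opad) ∥ inner = a9 6b b4 13 44 9b ∥ 0e 22.
Outer hash (tag): even-index sum = 431 mod 256 = 175; odd-index sum = 315 mod 256 = 59 → af 3b.

af3b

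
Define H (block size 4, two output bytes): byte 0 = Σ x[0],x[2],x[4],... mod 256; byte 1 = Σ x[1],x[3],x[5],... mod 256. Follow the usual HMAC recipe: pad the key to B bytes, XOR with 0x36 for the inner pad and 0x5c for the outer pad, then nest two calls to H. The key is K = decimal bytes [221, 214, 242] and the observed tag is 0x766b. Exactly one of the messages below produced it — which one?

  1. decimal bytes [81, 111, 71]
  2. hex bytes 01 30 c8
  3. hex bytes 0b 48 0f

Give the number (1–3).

1

Key decimal bytes [221, 214, 242] = dd d6 f2 is 3 bytes ≤ B = 4; zero-pad to 4 bytes: K' = dd d6 f2 00.
K' ⊕ ipad = eb e0 c4 36; K' ⊕ opad = 81 8a ae 5c.
m1: inner = H(eb e0 c4 36 51 6f 47) = 47 85; tag = H(81 8a ae 5c 47 85) = 766b ← matches
m2: inner = H(eb e0 c4 36 01 30 c8) = 78 46; tag = H(81 8a ae 5c 78 46) = a72c
m3: inner = H(eb e0 c4 36 0b 48 0f) = c9 5e; tag = H(81 8a ae 5c c9 5e) = f844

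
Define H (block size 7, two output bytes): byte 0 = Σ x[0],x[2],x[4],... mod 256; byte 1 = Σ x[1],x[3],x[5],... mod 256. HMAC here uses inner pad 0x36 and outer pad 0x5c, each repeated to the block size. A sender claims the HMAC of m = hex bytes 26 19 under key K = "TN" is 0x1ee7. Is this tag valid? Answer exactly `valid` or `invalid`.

Key "TN" = 54 4e is 2 bytes ≤ B = 7; zero-pad to 7 bytes: K' = 54 4e 00 00 00 00 00.
K' ⊕ ipad = 62 78 36 36 36 36 36; K' ⊕ opad = 08 12 5c 5c 5c 5c 5c.
Inner hash: even-index sum = 285 mod 256 = 29; odd-index sum = 266 mod 256 = 10 → 1d 0a.
Outer hash (recomputed tag): even-index sum = 294 mod 256 = 38; odd-index sum = 231 mod 256 = 231 → 26 e7.
Recomputed tag = 26e7; claimed = 1ee7 → mismatch.

invalid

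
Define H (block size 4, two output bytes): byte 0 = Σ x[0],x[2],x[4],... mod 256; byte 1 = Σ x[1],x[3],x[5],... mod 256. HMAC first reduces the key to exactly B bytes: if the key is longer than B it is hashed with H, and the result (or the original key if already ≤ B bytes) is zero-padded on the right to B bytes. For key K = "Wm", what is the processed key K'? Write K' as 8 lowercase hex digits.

576d0000

Key "Wm" = 57 6d is 2 bytes ≤ B = 4; zero-pad to 4 bytes: K' = 57 6d 00 00.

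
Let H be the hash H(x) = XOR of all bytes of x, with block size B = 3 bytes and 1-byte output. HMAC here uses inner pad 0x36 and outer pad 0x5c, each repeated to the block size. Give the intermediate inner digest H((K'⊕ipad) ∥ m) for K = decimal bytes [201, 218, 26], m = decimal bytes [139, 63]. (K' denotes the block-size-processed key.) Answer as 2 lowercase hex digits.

8b

Key decimal bytes [201, 218, 26] = c9 da 1a is exactly B = 3 bytes: K' = c9 da 1a.
K' ⊕ ipad = ff ec 2c.
Inner input = ff ec 2c ∥ 8b 3f.
Inner hash: XOR ff⊕ec⊕2c⊕8b⊕3f = 8b.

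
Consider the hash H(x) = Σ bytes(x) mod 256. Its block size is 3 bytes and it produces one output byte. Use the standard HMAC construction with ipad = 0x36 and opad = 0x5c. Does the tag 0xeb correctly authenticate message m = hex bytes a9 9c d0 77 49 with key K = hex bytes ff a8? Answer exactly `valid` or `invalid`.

invalid

Key hex bytes ff a8 is 2 bytes ≤ B = 3; zero-pad to 3 bytes: K' = ff a8 00.
K' ⊕ ipad = c9 9e 36; K' ⊕ opad = a3 f4 5c.
Inner hash: sum = 201+158+54+169+156+208+119+73 = 1138; mod 256 = 114 → 72.
Outer hash (recomputed tag): sum = 163+244+92+114 = 613; mod 256 = 101 → 65.
Recomputed tag = 65; claimed = eb → mismatch.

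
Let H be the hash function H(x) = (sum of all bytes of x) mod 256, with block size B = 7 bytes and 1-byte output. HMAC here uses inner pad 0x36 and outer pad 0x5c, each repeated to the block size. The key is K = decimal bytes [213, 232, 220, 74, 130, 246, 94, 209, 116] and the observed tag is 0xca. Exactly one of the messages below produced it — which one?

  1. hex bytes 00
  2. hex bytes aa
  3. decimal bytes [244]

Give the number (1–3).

3

Key decimal bytes [213, 232, 220, 74, 130, 246, 94, 209, 116] = d5 e8 dc 4a 82 f6 5e d1 74 is 9 bytes > B = 7, so hash it first: H(key) = fe, then zero-pad to 7 bytes: K' = fe 00 00 00 00 00 00.
K' ⊕ ipad = c8 36 36 36 36 36 36; K' ⊕ opad = a2 5c 5c 5c 5c 5c 5c.
m1: inner = H(c8 36 36 36 36 36 36 00) = 0c; tag = H(a2 5c 5c 5c 5c 5c 5c 0c) = d6
m2: inner = H(c8 36 36 36 36 36 36 aa) = b6; tag = H(a2 5c 5c 5c 5c 5c 5c b6) = 80
m3: inner = H(c8 36 36 36 36 36 36 f4) = 00; tag = H(a2 5c 5c 5c 5c 5c 5c 00) = ca ← matches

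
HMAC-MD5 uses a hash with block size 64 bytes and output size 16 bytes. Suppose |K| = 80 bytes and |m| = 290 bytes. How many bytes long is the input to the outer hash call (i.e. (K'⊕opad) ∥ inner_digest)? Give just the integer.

80

Key is 80 > 64 bytes, so it is hashed to 16 bytes then zero-padded to 64: |K'| = 64.
Outer input = (K'⊕opad) ∥ H(inner) → 64 + 16 = 80 bytes.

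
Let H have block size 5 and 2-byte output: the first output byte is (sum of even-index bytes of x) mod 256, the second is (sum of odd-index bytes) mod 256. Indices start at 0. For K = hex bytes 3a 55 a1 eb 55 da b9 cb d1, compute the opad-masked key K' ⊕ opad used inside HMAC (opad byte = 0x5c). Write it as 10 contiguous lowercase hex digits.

Key hex bytes 3a 55 a1 eb 55 da b9 cb d1 is 9 bytes > B = 5, so hash it first: H(key) = ba e5, then zero-pad to 5 bytes: K' = ba e5 00 00 00.
XOR each byte with 0x5c: ba⊕5c=e6, e5⊕5c=b9, 00⊕5c=5c, 00⊕5c=5c, 00⊕5c=5c.

e6b95c5c5c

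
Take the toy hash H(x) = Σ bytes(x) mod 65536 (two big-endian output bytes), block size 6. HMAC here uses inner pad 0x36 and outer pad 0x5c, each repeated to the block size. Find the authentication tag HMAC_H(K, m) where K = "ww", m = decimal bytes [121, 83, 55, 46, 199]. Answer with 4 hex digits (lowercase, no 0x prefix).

021b

Key "ww" = 77 77 is 2 bytes ≤ B = 6; zero-pad to 6 bytes: K' = 77 77 00 00 00 00.
K' ⊕ ipad = 41 41 36 36 36 36.  K' ⊕ opad = 2b 2b 5c 5c 5c 5c.
Inner input = (K'⊕ipad) ∥ m = 41 41 36 36 36 36 ∥ 79 53 37 2e c7.
Inner hash: sum = 65+65+54+54+54+54+121+83+55+46+199 = 850 → 03 52.
Outer input = (K'⊕opad) ∥ inner = 2b 2b 5c 5c 5c 5c ∥ 03 52.
Outer hash (tag): sum = 43+43+92+92+92+92+3+82 = 539 → 02 1b.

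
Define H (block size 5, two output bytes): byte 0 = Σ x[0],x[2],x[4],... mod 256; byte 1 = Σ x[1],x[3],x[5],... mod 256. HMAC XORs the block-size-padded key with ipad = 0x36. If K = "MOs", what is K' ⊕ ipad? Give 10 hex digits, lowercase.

7b79453636

Key "MOs" = 4d 4f 73 is 3 bytes ≤ B = 5; zero-pad to 5 bytes: K' = 4d 4f 73 00 00.
XOR each byte with 0x36: 4d⊕36=7b, 4f⊕36=79, 73⊕36=45, 00⊕36=36, 00⊕36=36.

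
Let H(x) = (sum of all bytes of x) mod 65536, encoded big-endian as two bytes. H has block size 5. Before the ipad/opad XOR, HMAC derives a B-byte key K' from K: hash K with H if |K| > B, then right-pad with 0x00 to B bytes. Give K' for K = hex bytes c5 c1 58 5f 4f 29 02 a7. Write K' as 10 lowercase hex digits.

035e000000

|K| = 8 > B = 5, so first hash the key.
H(K): sum = 197+193+88+95+79+41+2+167 = 862 → 03 5e.
Zero-pad H(K) = 03 5e to 5 bytes: K' = 03 5e 00 00 00.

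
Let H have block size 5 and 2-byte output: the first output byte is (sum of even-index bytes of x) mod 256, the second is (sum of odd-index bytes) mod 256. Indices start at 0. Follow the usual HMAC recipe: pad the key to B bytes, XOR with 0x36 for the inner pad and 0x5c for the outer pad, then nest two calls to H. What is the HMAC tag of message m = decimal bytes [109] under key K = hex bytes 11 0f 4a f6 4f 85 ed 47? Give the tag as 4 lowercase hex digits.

0df6

Key hex bytes 11 0f 4a f6 4f 85 ed 47 is 8 bytes > B = 5, so hash it first: H(key) = 97 d1, then zero-pad to 5 bytes: K' = 97 d1 00 00 00.
K' ⊕ ipad = a1 e7 36 36 36.  K' ⊕ opad = cb 8d 5c 5c 5c.
Inner input = (K'⊕ipad) ∥ m = a1 e7 36 36 36 ∥ 6d.
Inner hash: even-index sum = 269 mod 256 = 13; odd-index sum = 394 mod 256 = 138 → 0d 8a.
Outer input = (K'⊕opad) ∥ inner = cb 8d 5c 5c 5c ∥ 0d 8a.
Outer hash (tag): even-index sum = 525 mod 256 = 13; odd-index sum = 246 mod 256 = 246 → 0d f6.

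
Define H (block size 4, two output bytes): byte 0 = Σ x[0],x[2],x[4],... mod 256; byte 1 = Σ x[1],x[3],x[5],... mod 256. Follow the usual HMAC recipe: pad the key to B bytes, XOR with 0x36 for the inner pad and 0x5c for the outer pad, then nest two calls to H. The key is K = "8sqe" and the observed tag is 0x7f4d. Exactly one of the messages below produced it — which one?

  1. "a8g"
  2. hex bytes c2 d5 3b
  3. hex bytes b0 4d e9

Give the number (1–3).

Key "8sqe" = 38 73 71 65 is exactly B = 4 bytes: K' = 38 73 71 65.
K' ⊕ ipad = 0e 45 47 53; K' ⊕ opad = 64 2f 2d 39.
m1: inner = H(0e 45 47 53 61 38 67) = 1d d0; tag = H(64 2f 2d 39 1d d0) = ae38
m2: inner = H(0e 45 47 53 c2 d5 3b) = 52 6d; tag = H(64 2f 2d 39 52 6d) = e3d5
m3: inner = H(0e 45 47 53 b0 4d e9) = ee e5; tag = H(64 2f 2d 39 ee e5) = 7f4d ← matches

3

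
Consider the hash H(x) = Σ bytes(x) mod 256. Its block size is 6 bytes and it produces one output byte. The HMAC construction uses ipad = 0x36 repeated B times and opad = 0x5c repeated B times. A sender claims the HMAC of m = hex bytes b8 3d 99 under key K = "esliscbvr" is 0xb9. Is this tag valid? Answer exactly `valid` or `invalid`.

Key "esliscbvr" = 65 73 6c 69 73 63 62 76 72 is 9 bytes > B = 6, so hash it first: H(key) = cd, then zero-pad to 6 bytes: K' = cd 00 00 00 00 00.
K' ⊕ ipad = fb 36 36 36 36 36; K' ⊕ opad = 91 5c 5c 5c 5c 5c.
Inner hash: sum = 251+54+54+54+54+54+184+61+153 = 919; mod 256 = 151 → 97.
Outer hash (recomputed tag): sum = 145+92+92+92+92+92+151 = 756; mod 256 = 244 → f4.
Recomputed tag = f4; claimed = b9 → mismatch.

invalid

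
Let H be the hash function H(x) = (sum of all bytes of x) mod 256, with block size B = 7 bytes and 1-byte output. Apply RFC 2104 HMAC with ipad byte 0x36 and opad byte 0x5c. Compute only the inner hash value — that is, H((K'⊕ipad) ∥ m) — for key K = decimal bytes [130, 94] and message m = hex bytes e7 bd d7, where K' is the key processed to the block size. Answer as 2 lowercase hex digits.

a5

Key decimal bytes [130, 94] = 82 5e is 2 bytes ≤ B = 7; zero-pad to 7 bytes: K' = 82 5e 00 00 00 00 00.
K' ⊕ ipad = b4 68 36 36 36 36 36.
Inner input = b4 68 36 36 36 36 36 ∥ e7 bd d7.
Inner hash: sum = 180+104+54+54+54+54+54+231+189+215 = 1189; mod 256 = 165 → a5.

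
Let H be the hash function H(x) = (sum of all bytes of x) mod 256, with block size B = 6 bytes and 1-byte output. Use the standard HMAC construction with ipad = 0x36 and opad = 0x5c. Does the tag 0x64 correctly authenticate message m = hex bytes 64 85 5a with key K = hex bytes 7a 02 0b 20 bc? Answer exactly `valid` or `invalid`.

Key hex bytes 7a 02 0b 20 bc is 5 bytes ≤ B = 6; zero-pad to 6 bytes: K' = 7a 02 0b 20 bc 00.
K' ⊕ ipad = 4c 34 3d 16 8a 36; K' ⊕ opad = 26 5e 57 7c e0 5c.
Inner hash: sum = 76+52+61+22+138+54+100+133+90 = 726; mod 256 = 214 → d6.
Outer hash (recomputed tag): sum = 38+94+87+124+224+92+214 = 873; mod 256 = 105 → 69.
Recomputed tag = 69; claimed = 64 → mismatch.

invalid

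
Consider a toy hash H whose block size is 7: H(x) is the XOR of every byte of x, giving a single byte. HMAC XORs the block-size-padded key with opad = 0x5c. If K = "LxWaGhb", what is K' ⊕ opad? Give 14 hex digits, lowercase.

Key "LxWaGhb" = 4c 78 57 61 47 68 62 is exactly B = 7 bytes: K' = 4c 78 57 61 47 68 62.
XOR each byte with 0x5c: 4c⊕5c=10, 78⊕5c=24, 57⊕5c=0b, 61⊕5c=3d, 47⊕5c=1b, 68⊕5c=34, 62⊕5c=3e.

10240b3d1b343e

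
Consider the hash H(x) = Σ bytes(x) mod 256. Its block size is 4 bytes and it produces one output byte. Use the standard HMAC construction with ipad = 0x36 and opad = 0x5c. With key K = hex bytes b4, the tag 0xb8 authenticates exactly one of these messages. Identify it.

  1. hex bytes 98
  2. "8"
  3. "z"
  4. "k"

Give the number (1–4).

Key hex bytes b4 is 1 byte ≤ B = 4; zero-pad to 4 bytes: K' = b4 00 00 00.
K' ⊕ ipad = 82 36 36 36; K' ⊕ opad = e8 5c 5c 5c.
m1: inner = H(82 36 36 36 98) = bc; tag = H(e8 5c 5c 5c bc) = b8 ← matches
m2: inner = H(82 36 36 36 38) = 5c; tag = H(e8 5c 5c 5c 5c) = 58
m3: inner = H(82 36 36 36 7a) = 9e; tag = H(e8 5c 5c 5c 9e) = 9a
m4: inner = H(82 36 36 36 6b) = 8f; tag = H(e8 5c 5c 5c 8f) = 8b

1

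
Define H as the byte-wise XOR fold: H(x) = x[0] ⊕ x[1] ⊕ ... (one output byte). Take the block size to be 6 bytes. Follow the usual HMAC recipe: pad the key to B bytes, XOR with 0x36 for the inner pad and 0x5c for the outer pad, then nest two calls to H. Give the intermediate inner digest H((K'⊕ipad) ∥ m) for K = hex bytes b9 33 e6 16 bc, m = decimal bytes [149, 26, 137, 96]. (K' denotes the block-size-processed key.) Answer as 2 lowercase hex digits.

a0

Key hex bytes b9 33 e6 16 bc is 5 bytes ≤ B = 6; zero-pad to 6 bytes: K' = b9 33 e6 16 bc 00.
K' ⊕ ipad = 8f 05 d0 20 8a 36.
Inner input = 8f 05 d0 20 8a 36 ∥ 95 1a 89 60.
Inner hash: XOR 8f⊕05⊕d0⊕20⊕8a⊕36⊕95⊕1a⊕89⊕60 = a0.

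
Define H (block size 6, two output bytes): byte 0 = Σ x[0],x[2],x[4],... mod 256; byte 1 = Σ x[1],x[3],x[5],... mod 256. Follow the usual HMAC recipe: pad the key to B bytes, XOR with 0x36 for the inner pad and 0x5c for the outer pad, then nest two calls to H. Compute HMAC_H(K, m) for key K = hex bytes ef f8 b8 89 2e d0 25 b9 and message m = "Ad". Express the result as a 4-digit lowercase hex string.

Key hex bytes ef f8 b8 89 2e d0 25 b9 is 8 bytes > B = 6, so hash it first: H(key) = fa 0a, then zero-pad to 6 bytes: K' = fa 0a 00 00 00 00.
K' ⊕ ipad = cc 3c 36 36 36 36.  K' ⊕ opad = a6 56 5c 5c 5c 5c.
Inner input = (K'⊕ipad) ∥ m = cc 3c 36 36 36 36 ∥ 41 64.
Inner hash: even-index sum = 377 mod 256 = 121; odd-index sum = 268 mod 256 = 12 → 79 0c.
Outer input = (K'⊕opad) ∥ inner = a6 56 5c 5c 5c 5c ∥ 79 0c.
Outer hash (tag): even-index sum = 471 mod 256 = 215; odd-index sum = 282 mod 256 = 26 → d7 1a.

d71a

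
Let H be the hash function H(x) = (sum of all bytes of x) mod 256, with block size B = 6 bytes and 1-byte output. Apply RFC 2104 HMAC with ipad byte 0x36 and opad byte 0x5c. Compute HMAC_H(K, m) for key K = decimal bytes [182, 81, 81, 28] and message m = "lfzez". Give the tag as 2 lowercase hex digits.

0b

Key decimal bytes [182, 81, 81, 28] = b6 51 51 1c is 4 bytes ≤ B = 6; zero-pad to 6 bytes: K' = b6 51 51 1c 00 00.
K' ⊕ ipad = 80 67 67 2a 36 36.  K' ⊕ opad = ea 0d 0d 40 5c 5c.
Inner input = (K'⊕ipad) ∥ m = 80 67 67 2a 36 36 ∥ 6c 66 7a 65 7a.
Inner hash: sum = 128+103+103+42+54+54+108+102+122+101+122 = 1039; mod 256 = 15 → 0f.
Outer input = (K'⊕opad) ∥ inner = ea 0d 0d 40 5c 5c ∥ 0f.
Outer hash (tag): sum = 234+13+13+64+92+92+15 = 523; mod 256 = 11 → 0b.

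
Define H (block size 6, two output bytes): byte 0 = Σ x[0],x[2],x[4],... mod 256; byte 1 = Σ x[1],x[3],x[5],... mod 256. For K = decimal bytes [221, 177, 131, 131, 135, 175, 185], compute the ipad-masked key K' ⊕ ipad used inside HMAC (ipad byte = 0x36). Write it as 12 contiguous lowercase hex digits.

Key decimal bytes [221, 177, 131, 131, 135, 175, 185] = dd b1 83 83 87 af b9 is 7 bytes > B = 6, so hash it first: H(key) = a0 e3, then zero-pad to 6 bytes: K' = a0 e3 00 00 00 00.
XOR each byte with 0x36: a0⊕36=96, e3⊕36=d5, 00⊕36=36, 00⊕36=36, 00⊕36=36, 00⊕36=36.

96d536363636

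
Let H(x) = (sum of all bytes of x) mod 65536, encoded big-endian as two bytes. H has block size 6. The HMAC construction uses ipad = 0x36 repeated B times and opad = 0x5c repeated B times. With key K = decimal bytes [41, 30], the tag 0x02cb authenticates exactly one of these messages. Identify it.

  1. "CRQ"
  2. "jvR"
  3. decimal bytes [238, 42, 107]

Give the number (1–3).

Key decimal bytes [41, 30] = 29 1e is 2 bytes ≤ B = 6; zero-pad to 6 bytes: K' = 29 1e 00 00 00 00.
K' ⊕ ipad = 1f 28 36 36 36 36; K' ⊕ opad = 75 42 5c 5c 5c 5c.
m1: inner = H(1f 28 36 36 36 36 43 52 51) = 02 05; tag = H(75 42 5c 5c 5c 5c 02 05) = 022e
m2: inner = H(1f 28 36 36 36 36 6a 76 52) = 02 51; tag = H(75 42 5c 5c 5c 5c 02 51) = 027a
m3: inner = H(1f 28 36 36 36 36 ee 2a 6b) = 02 a2; tag = H(75 42 5c 5c 5c 5c 02 a2) = 02cb ← matches

3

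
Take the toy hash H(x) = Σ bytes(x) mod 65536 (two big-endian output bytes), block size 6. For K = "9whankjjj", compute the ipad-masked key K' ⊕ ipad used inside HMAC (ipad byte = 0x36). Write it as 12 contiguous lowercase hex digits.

35a636363636

Key "9whankjjj" = 39 77 68 61 6e 6b 6a 6a 6a is 9 bytes > B = 6, so hash it first: H(key) = 03 90, then zero-pad to 6 bytes: K' = 03 90 00 00 00 00.
XOR each byte with 0x36: 03⊕36=35, 90⊕36=a6, 00⊕36=36, 00⊕36=36, 00⊕36=36, 00⊕36=36.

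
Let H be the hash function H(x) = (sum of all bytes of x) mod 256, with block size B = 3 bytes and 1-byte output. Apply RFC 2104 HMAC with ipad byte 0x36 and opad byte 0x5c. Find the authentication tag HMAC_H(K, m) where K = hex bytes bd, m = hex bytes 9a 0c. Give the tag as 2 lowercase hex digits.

36

Key hex bytes bd is 1 byte ≤ B = 3; zero-pad to 3 bytes: K' = bd 00 00.
K' ⊕ ipad = 8b 36 36.  K' ⊕ opad = e1 5c 5c.
Inner input = (K'⊕ipad) ∥ m = 8b 36 36 ∥ 9a 0c.
Inner hash: sum = 139+54+54+154+12 = 413; mod 256 = 157 → 9d.
Outer input = (K'⊕opad) ∥ inner = e1 5c 5c ∥ 9d.
Outer hash (tag): sum = 225+92+92+157 = 566; mod 256 = 54 → 36.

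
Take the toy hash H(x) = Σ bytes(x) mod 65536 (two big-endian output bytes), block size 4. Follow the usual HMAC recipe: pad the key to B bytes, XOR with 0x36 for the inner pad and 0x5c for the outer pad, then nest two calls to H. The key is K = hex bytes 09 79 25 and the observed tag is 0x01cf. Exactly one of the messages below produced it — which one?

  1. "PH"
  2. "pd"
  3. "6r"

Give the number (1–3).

3

Key hex bytes 09 79 25 is 3 bytes ≤ B = 4; zero-pad to 4 bytes: K' = 09 79 25 00.
K' ⊕ ipad = 3f 4f 13 36; K' ⊕ opad = 55 25 79 5c.
m1: inner = H(3f 4f 13 36 50 48) = 01 6f; tag = H(55 25 79 5c 01 6f) = 01bf
m2: inner = H(3f 4f 13 36 70 64) = 01 ab; tag = H(55 25 79 5c 01 ab) = 01fb
m3: inner = H(3f 4f 13 36 36 72) = 01 7f; tag = H(55 25 79 5c 01 7f) = 01cf ← matches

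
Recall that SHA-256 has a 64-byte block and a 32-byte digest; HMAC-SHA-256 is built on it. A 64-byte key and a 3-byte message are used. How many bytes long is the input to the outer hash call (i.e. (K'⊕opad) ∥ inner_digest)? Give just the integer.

Key is 64 ≤ 64 bytes, zero-padded: |K'| = 64.
Outer input = (K'⊕opad) ∥ H(inner) → 64 + 32 = 96 bytes.

96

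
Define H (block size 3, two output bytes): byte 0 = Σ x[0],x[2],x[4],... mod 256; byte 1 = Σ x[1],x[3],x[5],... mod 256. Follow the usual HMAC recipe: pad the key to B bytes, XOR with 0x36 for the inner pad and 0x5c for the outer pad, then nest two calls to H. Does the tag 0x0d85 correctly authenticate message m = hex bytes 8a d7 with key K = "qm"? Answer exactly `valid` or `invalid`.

Key "qm" = 71 6d is 2 bytes ≤ B = 3; zero-pad to 3 bytes: K' = 71 6d 00.
K' ⊕ ipad = 47 5b 36; K' ⊕ opad = 2d 31 5c.
Inner hash: even-index sum = 340 mod 256 = 84; odd-index sum = 229 mod 256 = 229 → 54 e5.
Outer hash (recomputed tag): even-index sum = 366 mod 256 = 110; odd-index sum = 133 mod 256 = 133 → 6e 85.
Recomputed tag = 6e85; claimed = 0d85 → mismatch.

invalid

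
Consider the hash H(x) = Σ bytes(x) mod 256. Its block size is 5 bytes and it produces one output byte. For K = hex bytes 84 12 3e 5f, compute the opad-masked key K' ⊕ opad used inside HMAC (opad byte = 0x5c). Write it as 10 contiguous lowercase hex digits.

Key hex bytes 84 12 3e 5f is 4 bytes ≤ B = 5; zero-pad to 5 bytes: K' = 84 12 3e 5f 00.
XOR each byte with 0x5c: 84⊕5c=d8, 12⊕5c=4e, 3e⊕5c=62, 5f⊕5c=03, 00⊕5c=5c.

d84e62035c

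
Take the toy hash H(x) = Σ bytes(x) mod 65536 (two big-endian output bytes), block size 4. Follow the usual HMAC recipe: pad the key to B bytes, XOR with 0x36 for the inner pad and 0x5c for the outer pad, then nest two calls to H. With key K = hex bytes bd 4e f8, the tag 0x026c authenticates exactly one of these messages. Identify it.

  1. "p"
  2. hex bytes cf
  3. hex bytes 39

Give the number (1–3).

1

Key hex bytes bd 4e f8 is 3 bytes ≤ B = 4; zero-pad to 4 bytes: K' = bd 4e f8 00.
K' ⊕ ipad = 8b 78 ce 36; K' ⊕ opad = e1 12 a4 5c.
m1: inner = H(8b 78 ce 36 70) = 02 77; tag = H(e1 12 a4 5c 02 77) = 026c ← matches
m2: inner = H(8b 78 ce 36 cf) = 02 d6; tag = H(e1 12 a4 5c 02 d6) = 02cb
m3: inner = H(8b 78 ce 36 39) = 02 40; tag = H(e1 12 a4 5c 02 40) = 0235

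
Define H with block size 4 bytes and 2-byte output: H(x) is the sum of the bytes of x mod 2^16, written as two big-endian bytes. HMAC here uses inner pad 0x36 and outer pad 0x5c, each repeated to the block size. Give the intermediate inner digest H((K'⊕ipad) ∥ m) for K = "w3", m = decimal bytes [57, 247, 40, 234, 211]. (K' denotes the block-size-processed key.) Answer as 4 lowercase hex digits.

03c7

Key "w3" = 77 33 is 2 bytes ≤ B = 4; zero-pad to 4 bytes: K' = 77 33 00 00.
K' ⊕ ipad = 41 05 36 36.
Inner input = 41 05 36 36 ∥ 39 f7 28 ea d3.
Inner hash: sum = 65+5+54+54+57+247+40+234+211 = 967 → 03 c7.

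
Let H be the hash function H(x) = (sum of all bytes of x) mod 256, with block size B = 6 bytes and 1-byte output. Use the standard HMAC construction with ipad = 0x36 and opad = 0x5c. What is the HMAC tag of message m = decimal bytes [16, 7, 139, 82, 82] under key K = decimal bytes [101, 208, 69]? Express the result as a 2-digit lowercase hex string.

Key decimal bytes [101, 208, 69] = 65 d0 45 is 3 bytes ≤ B = 6; zero-pad to 6 bytes: K' = 65 d0 45 00 00 00.
K' ⊕ ipad = 53 e6 73 36 36 36.  K' ⊕ opad = 39 8c 19 5c 5c 5c.
Inner input = (K'⊕ipad) ∥ m = 53 e6 73 36 36 36 ∥ 10 07 8b 52 52.
Inner hash: sum = 83+230+115+54+54+54+16+7+139+82+82 = 916; mod 256 = 148 → 94.
Outer input = (K'⊕opad) ∥ inner = 39 8c 19 5c 5c 5c ∥ 94.
Outer hash (tag): sum = 57+140+25+92+92+92+148 = 646; mod 256 = 134 → 86.

86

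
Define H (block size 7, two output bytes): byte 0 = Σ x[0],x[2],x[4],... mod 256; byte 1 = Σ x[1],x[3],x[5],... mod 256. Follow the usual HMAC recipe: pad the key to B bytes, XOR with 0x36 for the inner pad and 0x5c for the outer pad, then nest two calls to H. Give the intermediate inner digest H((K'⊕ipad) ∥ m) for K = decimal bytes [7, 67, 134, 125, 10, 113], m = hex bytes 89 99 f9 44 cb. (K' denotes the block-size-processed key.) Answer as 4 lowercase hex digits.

3054

Key decimal bytes [7, 67, 134, 125, 10, 113] = 07 43 86 7d 0a 71 is 6 bytes ≤ B = 7; zero-pad to 7 bytes: K' = 07 43 86 7d 0a 71 00.
K' ⊕ ipad = 31 75 b0 4b 3c 47 36.
Inner input = 31 75 b0 4b 3c 47 36 ∥ 89 99 f9 44 cb.
Inner hash: even-index sum = 560 mod 256 = 48; odd-index sum = 852 mod 256 = 84 → 30 54.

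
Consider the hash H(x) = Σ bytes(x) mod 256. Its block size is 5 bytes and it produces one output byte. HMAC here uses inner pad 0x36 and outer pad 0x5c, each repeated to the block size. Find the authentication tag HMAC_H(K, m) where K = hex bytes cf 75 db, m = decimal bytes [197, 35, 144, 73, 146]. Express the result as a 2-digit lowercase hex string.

e3

Key hex bytes cf 75 db is 3 bytes ≤ B = 5; zero-pad to 5 bytes: K' = cf 75 db 00 00.
K' ⊕ ipad = f9 43 ed 36 36.  K' ⊕ opad = 93 29 87 5c 5c.
Inner input = (K'⊕ipad) ∥ m = f9 43 ed 36 36 ∥ c5 23 90 49 92.
Inner hash: sum = 249+67+237+54+54+197+35+144+73+146 = 1256; mod 256 = 232 → e8.
Outer input = (K'⊕opad) ∥ inner = 93 29 87 5c 5c ∥ e8.
Outer hash (tag): sum = 147+41+135+92+92+232 = 739; mod 256 = 227 → e3.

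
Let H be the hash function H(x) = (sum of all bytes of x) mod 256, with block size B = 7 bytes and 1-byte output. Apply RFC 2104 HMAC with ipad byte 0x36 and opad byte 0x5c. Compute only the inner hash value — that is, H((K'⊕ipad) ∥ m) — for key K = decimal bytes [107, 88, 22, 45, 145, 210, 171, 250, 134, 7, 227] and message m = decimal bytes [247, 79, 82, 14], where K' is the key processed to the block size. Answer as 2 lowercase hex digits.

Key decimal bytes [107, 88, 22, 45, 145, 210, 171, 250, 134, 7, 227] = 6b 58 16 2d 91 d2 ab fa 86 07 e3 is 11 bytes > B = 7, so hash it first: H(key) = 7e, then zero-pad to 7 bytes: K' = 7e 00 00 00 00 00 00.
K' ⊕ ipad = 48 36 36 36 36 36 36.
Inner input = 48 36 36 36 36 36 36 ∥ f7 4f 52 0e.
Inner hash: sum = 72+54+54+54+54+54+54+247+79+82+14 = 818; mod 256 = 50 → 32.

32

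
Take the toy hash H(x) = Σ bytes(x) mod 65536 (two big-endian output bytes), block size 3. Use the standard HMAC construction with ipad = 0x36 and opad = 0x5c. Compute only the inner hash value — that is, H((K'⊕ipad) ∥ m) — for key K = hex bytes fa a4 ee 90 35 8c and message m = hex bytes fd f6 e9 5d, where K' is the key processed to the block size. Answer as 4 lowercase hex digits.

Key hex bytes fa a4 ee 90 35 8c is 6 bytes > B = 3, so hash it first: H(key) = 03 dd, then zero-pad to 3 bytes: K' = 03 dd 00.
K' ⊕ ipad = 35 eb 36.
Inner input = 35 eb 36 ∥ fd f6 e9 5d.
Inner hash: sum = 53+235+54+253+246+233+93 = 1167 → 04 8f.

048f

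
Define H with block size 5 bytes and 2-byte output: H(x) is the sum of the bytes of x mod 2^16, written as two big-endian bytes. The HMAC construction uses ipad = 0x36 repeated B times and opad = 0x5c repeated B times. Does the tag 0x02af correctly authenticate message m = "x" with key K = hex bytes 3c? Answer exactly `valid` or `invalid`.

Key hex bytes 3c is 1 byte ≤ B = 5; zero-pad to 5 bytes: K' = 3c 00 00 00 00.
K' ⊕ ipad = 0a 36 36 36 36; K' ⊕ opad = 60 5c 5c 5c 5c.
Inner hash: sum = 10+54+54+54+54+120 = 346 → 01 5a.
Outer hash (recomputed tag): sum = 96+92+92+92+92+1+90 = 555 → 02 2b.
Recomputed tag = 022b; claimed = 02af → mismatch.

invalid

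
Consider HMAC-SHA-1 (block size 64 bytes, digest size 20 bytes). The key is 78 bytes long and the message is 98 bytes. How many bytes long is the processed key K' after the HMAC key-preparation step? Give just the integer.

Key is 78 > 64 bytes, so it is hashed to 20 bytes then zero-padded to 64: |K'| = 64.

64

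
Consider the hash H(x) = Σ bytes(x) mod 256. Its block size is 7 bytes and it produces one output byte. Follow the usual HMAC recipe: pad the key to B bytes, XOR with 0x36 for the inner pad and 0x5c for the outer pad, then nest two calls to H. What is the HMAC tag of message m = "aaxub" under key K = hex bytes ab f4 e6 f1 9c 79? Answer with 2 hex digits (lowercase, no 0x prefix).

7d

Key hex bytes ab f4 e6 f1 9c 79 is 6 bytes ≤ B = 7; zero-pad to 7 bytes: K' = ab f4 e6 f1 9c 79 00.
K' ⊕ ipad = 9d c2 d0 c7 aa 4f 36.  K' ⊕ opad = f7 a8 ba ad c0 25 5c.
Inner input = (K'⊕ipad) ∥ m = 9d c2 d0 c7 aa 4f 36 ∥ 61 61 78 75 62.
Inner hash: sum = 157+194+208+199+170+79+54+97+97+120+117+98 = 1590; mod 256 = 54 → 36.
Outer input = (K'⊕opad) ∥ inner = f7 a8 ba ad c0 25 5c ∥ 36.
Outer hash (tag): sum = 247+168+186+173+192+37+92+54 = 1149; mod 256 = 125 → 7d.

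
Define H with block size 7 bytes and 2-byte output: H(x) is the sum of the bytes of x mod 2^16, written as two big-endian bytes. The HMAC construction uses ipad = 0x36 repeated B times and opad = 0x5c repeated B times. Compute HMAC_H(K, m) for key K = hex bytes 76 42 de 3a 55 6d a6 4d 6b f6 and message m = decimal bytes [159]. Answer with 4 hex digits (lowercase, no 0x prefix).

Key hex bytes 76 42 de 3a 55 6d a6 4d 6b f6 is 10 bytes > B = 7, so hash it first: H(key) = 04 e6, then zero-pad to 7 bytes: K' = 04 e6 00 00 00 00 00.
K' ⊕ ipad = 32 d0 36 36 36 36 36.  K' ⊕ opad = 58 ba 5c 5c 5c 5c 5c.
Inner input = (K'⊕ipad) ∥ m = 32 d0 36 36 36 36 36 ∥ 9f.
Inner hash: sum = 50+208+54+54+54+54+54+159 = 687 → 02 af.
Outer input = (K'⊕opad) ∥ inner = 58 ba 5c 5c 5c 5c 5c ∥ 02 af.
Outer hash (tag): sum = 88+186+92+92+92+92+92+2+175 = 911 → 03 8f.

038f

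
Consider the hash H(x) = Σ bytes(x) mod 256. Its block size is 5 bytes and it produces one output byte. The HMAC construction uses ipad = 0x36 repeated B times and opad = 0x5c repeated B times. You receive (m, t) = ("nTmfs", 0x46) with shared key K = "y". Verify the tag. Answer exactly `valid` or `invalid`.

Key "y" = 79 is 1 byte ≤ B = 5; zero-pad to 5 bytes: K' = 79 00 00 00 00.
K' ⊕ ipad = 4f 36 36 36 36; K' ⊕ opad = 25 5c 5c 5c 5c.
Inner hash: sum = 79+54+54+54+54+110+84+109+102+115 = 815; mod 256 = 47 → 2f.
Outer hash (recomputed tag): sum = 37+92+92+92+92+47 = 452; mod 256 = 196 → c4.
Recomputed tag = c4; claimed = 46 → mismatch.

invalid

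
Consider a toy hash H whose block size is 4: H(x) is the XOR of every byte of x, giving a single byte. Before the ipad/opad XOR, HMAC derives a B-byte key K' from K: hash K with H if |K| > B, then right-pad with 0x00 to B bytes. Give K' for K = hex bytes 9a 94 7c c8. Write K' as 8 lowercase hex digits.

Key hex bytes 9a 94 7c c8 is exactly B = 4 bytes: K' = 9a 94 7c c8.

9a947cc8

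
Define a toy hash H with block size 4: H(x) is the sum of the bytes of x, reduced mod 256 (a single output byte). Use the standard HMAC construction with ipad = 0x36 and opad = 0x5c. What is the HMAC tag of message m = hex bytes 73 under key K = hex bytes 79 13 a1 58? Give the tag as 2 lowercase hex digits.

Key hex bytes 79 13 a1 58 is exactly B = 4 bytes: K' = 79 13 a1 58.
K' ⊕ ipad = 4f 25 97 6e.  K' ⊕ opad = 25 4f fd 04.
Inner input = (K'⊕ipad) ∥ m = 4f 25 97 6e ∥ 73.
Inner hash: sum = 79+37+151+110+115 = 492; mod 256 = 236 → ec.
Outer input = (K'⊕opad) ∥ inner = 25 4f fd 04 ∥ ec.
Outer hash (tag): sum = 37+79+253+4+236 = 609; mod 256 = 97 → 61.

61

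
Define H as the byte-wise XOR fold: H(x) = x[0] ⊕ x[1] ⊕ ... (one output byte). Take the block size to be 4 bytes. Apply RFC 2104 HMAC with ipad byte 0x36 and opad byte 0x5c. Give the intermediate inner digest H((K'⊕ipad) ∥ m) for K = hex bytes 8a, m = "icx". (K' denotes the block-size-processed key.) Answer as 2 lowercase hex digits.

Key hex bytes 8a is 1 byte ≤ B = 4; zero-pad to 4 bytes: K' = 8a 00 00 00.
K' ⊕ ipad = bc 36 36 36.
Inner input = bc 36 36 36 ∥ 69 63 78.
Inner hash: XOR bc⊕36⊕36⊕36⊕69⊕63⊕78 = f8.

f8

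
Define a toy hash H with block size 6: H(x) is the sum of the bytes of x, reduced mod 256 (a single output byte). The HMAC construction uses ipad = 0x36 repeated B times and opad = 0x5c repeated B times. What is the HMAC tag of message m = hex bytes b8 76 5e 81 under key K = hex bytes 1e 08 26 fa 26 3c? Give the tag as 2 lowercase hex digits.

f9

Key hex bytes 1e 08 26 fa 26 3c is exactly B = 6 bytes: K' = 1e 08 26 fa 26 3c.
K' ⊕ ipad = 28 3e 10 cc 10 0a.  K' ⊕ opad = 42 54 7a a6 7a 60.
Inner input = (K'⊕ipad) ∥ m = 28 3e 10 cc 10 0a ∥ b8 76 5e 81.
Inner hash: sum = 40+62+16+204+16+10+184+118+94+129 = 873; mod 256 = 105 → 69.
Outer input = (K'⊕opad) ∥ inner = 42 54 7a a6 7a 60 ∥ 69.
Outer hash (tag): sum = 66+84+122+166+122+96+105 = 761; mod 256 = 249 → f9.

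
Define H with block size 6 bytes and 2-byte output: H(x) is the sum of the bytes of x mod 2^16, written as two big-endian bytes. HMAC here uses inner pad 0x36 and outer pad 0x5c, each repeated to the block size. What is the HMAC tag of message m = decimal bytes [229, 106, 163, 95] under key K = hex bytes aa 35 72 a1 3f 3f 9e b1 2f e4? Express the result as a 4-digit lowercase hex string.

0299

Key hex bytes aa 35 72 a1 3f 3f 9e b1 2f e4 is 10 bytes > B = 6, so hash it first: H(key) = 04 d2, then zero-pad to 6 bytes: K' = 04 d2 00 00 00 00.
K' ⊕ ipad = 32 e4 36 36 36 36.  K' ⊕ opad = 58 8e 5c 5c 5c 5c.
Inner input = (K'⊕ipad) ∥ m = 32 e4 36 36 36 36 ∥ e5 6a a3 5f.
Inner hash: sum = 50+228+54+54+54+54+229+106+163+95 = 1087 → 04 3f.
Outer input = (K'⊕opad) ∥ inner = 58 8e 5c 5c 5c 5c ∥ 04 3f.
Outer hash (tag): sum = 88+142+92+92+92+92+4+63 = 665 → 02 99.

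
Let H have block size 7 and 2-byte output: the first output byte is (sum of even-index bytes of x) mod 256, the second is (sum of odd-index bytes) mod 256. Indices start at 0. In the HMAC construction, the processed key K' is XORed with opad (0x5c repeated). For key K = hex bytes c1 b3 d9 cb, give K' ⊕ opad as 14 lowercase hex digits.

9def85975c5c5c

Key hex bytes c1 b3 d9 cb is 4 bytes ≤ B = 7; zero-pad to 7 bytes: K' = c1 b3 d9 cb 00 00 00.
XOR each byte with 0x5c: c1⊕5c=9d, b3⊕5c=ef, d9⊕5c=85, cb⊕5c=97, 00⊕5c=5c, 00⊕5c=5c, 00⊕5c=5c.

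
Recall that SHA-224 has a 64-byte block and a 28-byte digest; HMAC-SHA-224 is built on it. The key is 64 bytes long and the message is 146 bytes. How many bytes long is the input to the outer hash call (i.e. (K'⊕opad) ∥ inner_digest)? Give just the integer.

92

Key is 64 ≤ 64 bytes, zero-padded: |K'| = 64.
Outer input = (K'⊕opad) ∥ H(inner) → 64 + 28 = 92 bytes.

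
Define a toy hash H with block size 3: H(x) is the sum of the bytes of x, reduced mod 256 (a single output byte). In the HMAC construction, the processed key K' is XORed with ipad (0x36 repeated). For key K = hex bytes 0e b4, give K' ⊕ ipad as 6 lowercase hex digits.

Key hex bytes 0e b4 is 2 bytes ≤ B = 3; zero-pad to 3 bytes: K' = 0e b4 00.
XOR each byte with 0x36: 0e⊕36=38, b4⊕36=82, 00⊕36=36.

388236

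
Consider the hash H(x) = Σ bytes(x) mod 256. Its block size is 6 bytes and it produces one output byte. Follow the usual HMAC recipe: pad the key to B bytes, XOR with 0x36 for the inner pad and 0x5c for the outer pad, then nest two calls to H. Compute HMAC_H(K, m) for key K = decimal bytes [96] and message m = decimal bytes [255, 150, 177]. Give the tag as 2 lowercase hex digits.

b2

Key decimal bytes [96] = 60 is 1 byte ≤ B = 6; zero-pad to 6 bytes: K' = 60 00 00 00 00 00.
K' ⊕ ipad = 56 36 36 36 36 36.  K' ⊕ opad = 3c 5c 5c 5c 5c 5c.
Inner input = (K'⊕ipad) ∥ m = 56 36 36 36 36 36 ∥ ff 96 b1.
Inner hash: sum = 86+54+54+54+54+54+255+150+177 = 938; mod 256 = 170 → aa.
Outer input = (K'⊕opad) ∥ inner = 3c 5c 5c 5c 5c 5c ∥ aa.
Outer hash (tag): sum = 60+92+92+92+92+92+170 = 690; mod 256 = 178 → b2.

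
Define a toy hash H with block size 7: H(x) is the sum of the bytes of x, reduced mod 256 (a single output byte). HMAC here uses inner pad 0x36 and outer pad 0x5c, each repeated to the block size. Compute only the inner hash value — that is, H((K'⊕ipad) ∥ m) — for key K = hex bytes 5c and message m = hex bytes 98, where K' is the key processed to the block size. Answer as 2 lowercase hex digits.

Key hex bytes 5c is 1 byte ≤ B = 7; zero-pad to 7 bytes: K' = 5c 00 00 00 00 00 00.
K' ⊕ ipad = 6a 36 36 36 36 36 36.
Inner input = 6a 36 36 36 36 36 36 ∥ 98.
Inner hash: sum = 106+54+54+54+54+54+54+152 = 582; mod 256 = 70 → 46.

46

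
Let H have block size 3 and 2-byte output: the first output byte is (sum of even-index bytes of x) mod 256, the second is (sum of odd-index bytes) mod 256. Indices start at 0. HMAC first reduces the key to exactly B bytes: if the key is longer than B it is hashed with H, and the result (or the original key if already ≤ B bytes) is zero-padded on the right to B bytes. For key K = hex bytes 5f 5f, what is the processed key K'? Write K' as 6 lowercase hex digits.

5f5f00

Key hex bytes 5f 5f is 2 bytes ≤ B = 3; zero-pad to 3 bytes: K' = 5f 5f 00.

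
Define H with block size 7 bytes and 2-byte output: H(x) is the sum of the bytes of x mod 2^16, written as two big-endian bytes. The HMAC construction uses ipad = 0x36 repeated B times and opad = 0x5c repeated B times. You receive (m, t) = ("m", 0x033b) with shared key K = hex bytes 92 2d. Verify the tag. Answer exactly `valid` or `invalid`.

Key hex bytes 92 2d is 2 bytes ≤ B = 7; zero-pad to 7 bytes: K' = 92 2d 00 00 00 00 00.
K' ⊕ ipad = a4 1b 36 36 36 36 36; K' ⊕ opad = ce 71 5c 5c 5c 5c 5c.
Inner hash: sum = 164+27+54+54+54+54+54+109 = 570 → 02 3a.
Outer hash (recomputed tag): sum = 206+113+92+92+92+92+92+2+58 = 839 → 03 47.
Recomputed tag = 0347; claimed = 033b → mismatch.

invalid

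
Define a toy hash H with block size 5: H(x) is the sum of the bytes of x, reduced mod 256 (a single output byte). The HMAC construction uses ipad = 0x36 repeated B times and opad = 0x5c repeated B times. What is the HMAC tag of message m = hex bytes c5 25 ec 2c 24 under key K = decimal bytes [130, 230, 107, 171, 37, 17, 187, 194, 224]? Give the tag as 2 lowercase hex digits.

e2

Key decimal bytes [130, 230, 107, 171, 37, 17, 187, 194, 224] = 82 e6 6b ab 25 11 bb c2 e0 is 9 bytes > B = 5, so hash it first: H(key) = 11, then zero-pad to 5 bytes: K' = 11 00 00 00 00.
K' ⊕ ipad = 27 36 36 36 36.  K' ⊕ opad = 4d 5c 5c 5c 5c.
Inner input = (K'⊕ipad) ∥ m = 27 36 36 36 36 ∥ c5 25 ec 2c 24.
Inner hash: sum = 39+54+54+54+54+197+37+236+44+36 = 805; mod 256 = 37 → 25.
Outer input = (K'⊕opad) ∥ inner = 4d 5c 5c 5c 5c ∥ 25.
Outer hash (tag): sum = 77+92+92+92+92+37 = 482; mod 256 = 226 → e2.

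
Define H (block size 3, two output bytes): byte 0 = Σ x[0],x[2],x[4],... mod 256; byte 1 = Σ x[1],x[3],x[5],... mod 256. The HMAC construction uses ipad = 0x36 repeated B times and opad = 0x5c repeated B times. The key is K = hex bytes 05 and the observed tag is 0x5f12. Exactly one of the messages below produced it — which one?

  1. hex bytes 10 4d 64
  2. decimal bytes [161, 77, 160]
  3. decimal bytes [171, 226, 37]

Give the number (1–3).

1

Key hex bytes 05 is 1 byte ≤ B = 3; zero-pad to 3 bytes: K' = 05 00 00.
K' ⊕ ipad = 33 36 36; K' ⊕ opad = 59 5c 5c.
m1: inner = H(33 36 36 10 4d 64) = b6 aa; tag = H(59 5c 5c b6 aa) = 5f12 ← matches
m2: inner = H(33 36 36 a1 4d a0) = b6 77; tag = H(59 5c 5c b6 77) = 2c12
m3: inner = H(33 36 36 ab e2 25) = 4b 06; tag = H(59 5c 5c 4b 06) = bba7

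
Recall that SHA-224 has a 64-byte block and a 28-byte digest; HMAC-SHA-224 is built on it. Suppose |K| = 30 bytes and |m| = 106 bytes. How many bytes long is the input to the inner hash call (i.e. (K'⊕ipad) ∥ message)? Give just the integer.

170

Key is 30 ≤ 64 bytes, zero-padded: |K'| = 64.
Inner input = (K'⊕ipad) ∥ m → 64 + 106 = 170 bytes.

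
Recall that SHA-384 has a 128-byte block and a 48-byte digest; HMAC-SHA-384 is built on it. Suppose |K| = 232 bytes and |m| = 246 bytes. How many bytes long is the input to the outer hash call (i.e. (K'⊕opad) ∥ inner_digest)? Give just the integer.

176

Key is 232 > 128 bytes, so it is hashed to 48 bytes then zero-padded to 128: |K'| = 128.
Outer input = (K'⊕opad) ∥ H(inner) → 128 + 48 = 176 bytes.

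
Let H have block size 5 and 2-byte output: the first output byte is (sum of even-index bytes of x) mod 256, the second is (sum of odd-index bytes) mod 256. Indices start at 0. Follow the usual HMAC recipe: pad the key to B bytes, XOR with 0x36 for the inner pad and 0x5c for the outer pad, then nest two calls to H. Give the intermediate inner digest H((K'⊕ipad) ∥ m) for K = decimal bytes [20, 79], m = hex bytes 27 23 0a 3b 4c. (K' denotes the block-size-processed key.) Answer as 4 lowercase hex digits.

ec2c

Key decimal bytes [20, 79] = 14 4f is 2 bytes ≤ B = 5; zero-pad to 5 bytes: K' = 14 4f 00 00 00.
K' ⊕ ipad = 22 79 36 36 36.
Inner input = 22 79 36 36 36 ∥ 27 23 0a 3b 4c.
Inner hash: even-index sum = 236 mod 256 = 236; odd-index sum = 300 mod 256 = 44 → ec 2c.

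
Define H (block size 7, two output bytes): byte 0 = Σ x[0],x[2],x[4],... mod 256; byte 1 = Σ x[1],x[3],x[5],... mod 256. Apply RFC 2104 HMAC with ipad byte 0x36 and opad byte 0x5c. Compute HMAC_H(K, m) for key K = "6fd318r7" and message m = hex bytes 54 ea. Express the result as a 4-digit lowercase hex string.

73a3

Key "6fd318r7" = 36 66 64 33 31 38 72 37 is 8 bytes > B = 7, so hash it first: H(key) = 3d 08, then zero-pad to 7 bytes: K' = 3d 08 00 00 00 00 00.
K' ⊕ ipad = 0b 3e 36 36 36 36 36.  K' ⊕ opad = 61 54 5c 5c 5c 5c 5c.
Inner input = (K'⊕ipad) ∥ m = 0b 3e 36 36 36 36 36 ∥ 54 ea.
Inner hash: even-index sum = 407 mod 256 = 151; odd-index sum = 254 mod 256 = 254 → 97 fe.
Outer input = (K'⊕opad) ∥ inner = 61 54 5c 5c 5c 5c 5c ∥ 97 fe.
Outer hash (tag): even-index sum = 627 mod 256 = 115; odd-index sum = 419 mod 256 = 163 → 73 a3.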